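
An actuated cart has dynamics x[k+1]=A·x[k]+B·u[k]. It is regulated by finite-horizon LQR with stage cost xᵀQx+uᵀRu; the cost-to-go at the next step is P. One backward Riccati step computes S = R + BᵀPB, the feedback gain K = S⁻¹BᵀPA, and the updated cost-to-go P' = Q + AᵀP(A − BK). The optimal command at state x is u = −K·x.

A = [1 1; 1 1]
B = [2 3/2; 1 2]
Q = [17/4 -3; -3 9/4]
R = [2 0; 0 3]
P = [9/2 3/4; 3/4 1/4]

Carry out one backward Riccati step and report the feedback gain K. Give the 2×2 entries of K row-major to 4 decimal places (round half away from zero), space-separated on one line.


BᵀP = [9.7500 1.7500; 8.2500 1.6250]
S = R + BᵀPB = [2 0; 0 3] + [21.2500 18.1250; 18.1250 15.6250] = [23.2500 18.1250; 18.1250 18.6250]
BᵀPA = [11.5000 11.5000; 9.8750 9.8750]
K = S⁻¹·BᵀPA = [0.3368 0.3368; 0.2024 0.2024]
A−BK = [0.0227 0.0227; 0.2583 0.2583]
AᵀP(A−BK) = [0.3776 0.3776; 0.3776 0.3776]
P' = Q + AᵀP(A−BK) = [4.6276 -2.6224; -2.6224 2.6276]
tr(P') = 7.2553

0.3368 0.3368 0.2024 0.2024


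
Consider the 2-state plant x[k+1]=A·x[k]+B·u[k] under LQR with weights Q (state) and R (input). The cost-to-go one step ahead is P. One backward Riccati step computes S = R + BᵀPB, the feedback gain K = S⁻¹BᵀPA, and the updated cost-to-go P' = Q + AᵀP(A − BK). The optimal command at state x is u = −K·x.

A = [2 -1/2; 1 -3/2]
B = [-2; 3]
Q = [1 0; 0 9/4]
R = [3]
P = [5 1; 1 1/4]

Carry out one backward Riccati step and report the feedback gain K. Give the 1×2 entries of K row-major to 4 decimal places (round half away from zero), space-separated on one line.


BᵀP = [-7.0000 -1.2500]
S = R + BᵀPB = [3] + [10.2500] = [13.2500]
BᵀPA = [-15.2500 5.3750]
K = S⁻¹·BᵀPA = [-1.1509 0.4057]
A−BK = [-0.3019 0.3113; 4.4528 -2.7170]
AᵀP(A−BK) = [6.6981 -2.6887; -2.6887 1.1321]
P' = Q + AᵀP(A−BK) = [7.6981 -2.6887; -2.6887 3.3821]
tr(P') = 11.0802

-1.1509 0.4057


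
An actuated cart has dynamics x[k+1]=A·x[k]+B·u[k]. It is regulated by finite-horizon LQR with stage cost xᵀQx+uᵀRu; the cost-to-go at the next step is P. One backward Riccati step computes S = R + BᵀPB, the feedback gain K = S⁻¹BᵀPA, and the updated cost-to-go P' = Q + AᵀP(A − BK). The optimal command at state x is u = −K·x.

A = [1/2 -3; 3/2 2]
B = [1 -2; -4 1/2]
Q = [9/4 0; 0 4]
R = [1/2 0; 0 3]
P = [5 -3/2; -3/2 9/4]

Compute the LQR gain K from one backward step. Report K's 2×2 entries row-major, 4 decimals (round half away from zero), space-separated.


BᵀP = [11.0000 -10.5000; -10.7500 4.1250]
S = R + BᵀPB = [1/2 0; 0 3] + [53.0000 -27.2500; -27.2500 23.5625] = [53.5000 -27.2500; -27.2500 26.5625]
BᵀPA = [-10.2500 -54.0000; 0.8125 40.5000]
K = S⁻¹·BᵀPA = [-0.3686 -0.4874; -0.3476 1.0246]
A−BK = [0.1735 -0.4633; 0.1993 -0.4621]
AᵀP(A−BK) = [0.5665 -1.3289; -1.3289 4.1798]
P' = Q + AᵀP(A−BK) = [2.8165 -1.3289; -1.3289 8.1798]
tr(P') = 10.9963

-0.3686 -0.4874 -0.3476 1.0246


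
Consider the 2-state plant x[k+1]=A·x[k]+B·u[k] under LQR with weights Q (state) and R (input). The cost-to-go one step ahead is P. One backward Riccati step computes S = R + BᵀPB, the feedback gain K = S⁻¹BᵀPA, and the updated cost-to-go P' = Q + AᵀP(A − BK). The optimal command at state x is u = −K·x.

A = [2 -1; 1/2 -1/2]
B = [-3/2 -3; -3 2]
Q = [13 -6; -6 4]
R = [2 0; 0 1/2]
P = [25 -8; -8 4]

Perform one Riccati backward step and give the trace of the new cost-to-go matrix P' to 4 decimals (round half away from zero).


BᵀP = [-13.5000 0.0000; -91.0000 32.0000]
S = R + BᵀPB = [2 0; 0 1/2] + [20.2500 40.5000; 40.5000 337.0000] = [22.2500 40.5000; 40.5000 337.5000]
BᵀPA = [-27.0000 13.5000; -166.0000 75.0000]
K = S⁻¹·BᵀPA = [-0.4071 0.2588; -0.4430 0.1912]
A−BK = [0.0603 -0.0383; 0.1646 -0.1060]
AᵀP(A−BK) = [0.4701 -0.2790; -0.2790 0.1689]
P' = Q + AᵀP(A−BK) = [13.4701 -6.2790; -6.2790 4.1689]
tr(P') = 17.6390

17.6390


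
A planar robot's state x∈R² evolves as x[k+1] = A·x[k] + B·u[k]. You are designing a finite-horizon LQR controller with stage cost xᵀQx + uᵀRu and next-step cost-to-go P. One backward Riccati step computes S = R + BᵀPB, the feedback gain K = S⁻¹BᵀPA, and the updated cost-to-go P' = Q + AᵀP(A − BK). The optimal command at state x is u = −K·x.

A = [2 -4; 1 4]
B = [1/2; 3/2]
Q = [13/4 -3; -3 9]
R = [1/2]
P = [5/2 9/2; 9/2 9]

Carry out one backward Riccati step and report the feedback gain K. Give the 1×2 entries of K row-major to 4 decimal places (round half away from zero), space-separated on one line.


1.1289 1.1022

BᵀP = [8.0000 15.7500]
S = R + BᵀPB = [1/2] + [27.6250] = [28.1250]
BᵀPA = [31.7500 31.0000]
K = S⁻¹·BᵀPA = [1.1289 1.1022]
A−BK = [1.4356 -4.5511; -0.6933 2.3467]
AᵀP(A−BK) = [1.1578 -0.9956; -0.9956 5.8311]
P' = Q + AᵀP(A−BK) = [4.4078 -3.9956; -3.9956 14.8311]
tr(P') = 19.2389


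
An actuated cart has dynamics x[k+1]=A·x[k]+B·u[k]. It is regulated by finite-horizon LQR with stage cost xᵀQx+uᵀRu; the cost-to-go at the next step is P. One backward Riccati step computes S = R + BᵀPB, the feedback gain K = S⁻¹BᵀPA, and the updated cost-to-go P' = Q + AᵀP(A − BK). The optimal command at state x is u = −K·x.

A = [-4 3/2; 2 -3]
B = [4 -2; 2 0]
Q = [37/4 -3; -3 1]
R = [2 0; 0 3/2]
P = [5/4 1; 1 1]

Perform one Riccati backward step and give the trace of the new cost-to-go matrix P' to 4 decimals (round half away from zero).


BᵀP = [7.0000 6.0000; -2.5000 -2.0000]
S = R + BᵀPB = [2 0; 0 3/2] + [40.0000 -14.0000; -14.0000 5.0000] = [42.0000 -14.0000; -14.0000 6.5000]
BᵀPA = [-16.0000 -7.5000; 6.0000 2.2500]
K = S⁻¹·BᵀPA = [-0.2597 -0.2240; 0.3636 -0.1364]
A−BK = [-2.2338 2.1234; 2.5195 -2.5519]
AᵀP(A−BK) = [1.6623 -1.2662; -1.2662 1.4391]
P' = Q + AᵀP(A−BK) = [10.9123 -4.2662; -4.2662 2.4391]
tr(P') = 13.3515

13.3515


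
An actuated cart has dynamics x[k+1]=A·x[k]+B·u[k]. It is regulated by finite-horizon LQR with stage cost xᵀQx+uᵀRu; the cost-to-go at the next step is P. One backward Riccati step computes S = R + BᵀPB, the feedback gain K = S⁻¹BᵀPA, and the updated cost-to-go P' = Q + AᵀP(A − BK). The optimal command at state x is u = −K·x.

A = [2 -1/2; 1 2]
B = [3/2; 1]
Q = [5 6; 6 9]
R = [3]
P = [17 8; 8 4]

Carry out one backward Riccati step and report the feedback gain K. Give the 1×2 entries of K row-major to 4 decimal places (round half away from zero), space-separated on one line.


1.1986 0.2202

BᵀP = [33.5000 16.0000]
S = R + BᵀPB = [3] + [66.2500] = [69.2500]
BᵀPA = [83.0000 15.2500]
K = S⁻¹·BᵀPA = [1.1986 0.2202]
A−BK = [0.2022 -0.8303; -0.1986 1.7798]
AᵀP(A−BK) = [4.5199 0.7220; 0.7220 0.8917]
P' = Q + AᵀP(A−BK) = [9.5199 6.7220; 6.7220 9.8917]
tr(P') = 19.4116


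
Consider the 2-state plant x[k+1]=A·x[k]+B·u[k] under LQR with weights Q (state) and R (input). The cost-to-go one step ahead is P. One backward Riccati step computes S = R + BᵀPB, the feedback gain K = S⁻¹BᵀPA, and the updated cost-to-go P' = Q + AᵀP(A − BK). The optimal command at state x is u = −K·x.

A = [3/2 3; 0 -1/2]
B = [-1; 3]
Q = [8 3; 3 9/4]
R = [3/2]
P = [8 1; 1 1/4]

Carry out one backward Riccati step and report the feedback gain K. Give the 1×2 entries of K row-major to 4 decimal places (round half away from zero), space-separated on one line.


BᵀP = [-5.0000 -0.2500]
S = R + BᵀPB = [3/2] + [4.2500] = [5.7500]
BᵀPA = [-7.5000 -14.8750]
K = S⁻¹·BᵀPA = [-1.3043 -2.5870]
A−BK = [0.1957 0.4130; 3.9130 7.2609]
AᵀP(A−BK) = [8.2174 15.8478; 15.8478 30.5815]
P' = Q + AᵀP(A−BK) = [16.2174 18.8478; 18.8478 32.8315]
tr(P') = 49.0489

-1.3043 -2.5870


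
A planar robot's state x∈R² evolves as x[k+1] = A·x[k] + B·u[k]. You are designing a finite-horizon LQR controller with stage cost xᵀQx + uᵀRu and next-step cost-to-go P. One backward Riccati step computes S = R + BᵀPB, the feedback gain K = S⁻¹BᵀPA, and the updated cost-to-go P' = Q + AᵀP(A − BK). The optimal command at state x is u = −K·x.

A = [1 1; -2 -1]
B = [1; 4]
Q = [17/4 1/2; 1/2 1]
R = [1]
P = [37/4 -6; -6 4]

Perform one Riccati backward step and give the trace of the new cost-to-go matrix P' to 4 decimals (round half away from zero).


BᵀP = [-14.7500 10.0000]
S = R + BᵀPB = [1] + [25.2500] = [26.2500]
BᵀPA = [-34.7500 -24.7500]
K = S⁻¹·BᵀPA = [-1.3238 -0.9429]
A−BK = [2.3238 1.9429; 3.2952 2.7714]
AᵀP(A−BK) = [3.2476 2.4857; 2.4857 1.9143]
P' = Q + AᵀP(A−BK) = [7.4976 2.9857; 2.9857 2.9143]
tr(P') = 10.4119

10.4119


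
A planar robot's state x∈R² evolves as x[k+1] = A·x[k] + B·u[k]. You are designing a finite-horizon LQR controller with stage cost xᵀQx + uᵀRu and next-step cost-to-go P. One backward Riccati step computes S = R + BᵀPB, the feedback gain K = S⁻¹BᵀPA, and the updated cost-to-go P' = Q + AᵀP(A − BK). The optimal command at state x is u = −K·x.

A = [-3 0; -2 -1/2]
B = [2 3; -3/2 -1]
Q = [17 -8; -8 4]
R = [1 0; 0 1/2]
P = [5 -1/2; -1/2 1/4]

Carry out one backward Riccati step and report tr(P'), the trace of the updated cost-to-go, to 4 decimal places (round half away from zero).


BᵀP = [10.7500 -1.3750; 15.5000 -1.7500]
S = R + BᵀPB = [1 0; 0 1/2] + [23.5625 33.6250; 33.6250 48.2500] = [24.5625 33.6250; 33.6250 48.7500]
BᵀPA = [-29.5000 0.6875; -43.0000 0.8750]
K = S⁻¹·BᵀPA = [0.1161 0.0613; -0.9621 -0.0243]
A−BK = [-0.3458 -0.0496; -2.7880 -0.4324]
AᵀP(A−BK) = [2.0533 0.2620; 0.2620 0.0416]
P' = Q + AᵀP(A−BK) = [19.0533 -7.7380; -7.7380 4.0416]
tr(P') = 23.0950

23.0950


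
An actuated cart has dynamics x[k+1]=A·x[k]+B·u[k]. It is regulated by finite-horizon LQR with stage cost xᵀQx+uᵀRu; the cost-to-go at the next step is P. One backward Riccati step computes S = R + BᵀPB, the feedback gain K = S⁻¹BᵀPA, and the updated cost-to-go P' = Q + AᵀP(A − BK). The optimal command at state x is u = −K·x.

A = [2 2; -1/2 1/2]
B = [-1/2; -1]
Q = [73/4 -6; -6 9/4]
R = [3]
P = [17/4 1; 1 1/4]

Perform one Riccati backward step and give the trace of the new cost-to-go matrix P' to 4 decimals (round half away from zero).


39.8662

BᵀP = [-3.1250 -0.7500]
S = R + BᵀPB = [3] + [2.3125] = [5.3125]
BᵀPA = [-5.8750 -6.6250]
K = S⁻¹·BᵀPA = [-1.1059 -1.2471]
A−BK = [1.4471 1.3765; -1.6059 -0.7471]
AᵀP(A−BK) = [8.5654 9.6110; 9.6110 10.8007]
P' = Q + AᵀP(A−BK) = [26.8154 3.6110; 3.6110 13.0507]
tr(P') = 39.8662


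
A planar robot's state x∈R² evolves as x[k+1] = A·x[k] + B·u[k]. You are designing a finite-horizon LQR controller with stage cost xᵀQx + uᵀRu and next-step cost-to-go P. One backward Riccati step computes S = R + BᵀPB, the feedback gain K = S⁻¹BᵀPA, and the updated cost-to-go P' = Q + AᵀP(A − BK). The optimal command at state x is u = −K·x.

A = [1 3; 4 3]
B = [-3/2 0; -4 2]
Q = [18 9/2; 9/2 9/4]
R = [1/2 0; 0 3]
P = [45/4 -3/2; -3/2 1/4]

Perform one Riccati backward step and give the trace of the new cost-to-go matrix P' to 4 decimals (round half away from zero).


25.9219

BᵀP = [-10.8750 1.2500; -3.0000 0.5000]
S = R + BᵀPB = [1/2 0; 0 3] + [11.3125 2.5000; 2.5000 1.0000] = [11.8125 2.5000; 2.5000 4.0000]
BᵀPA = [-5.8750 -28.8750; -1.0000 -7.5000]
K = S⁻¹·BᵀPA = [-0.5122 -2.3598; 0.0701 -0.4002]
A−BK = [0.2317 -0.5396; 1.8110 -5.6387]
AᵀP(A−BK) = [0.3110 -0.0137; -0.0137 5.3609]
P' = Q + AᵀP(A−BK) = [18.3110 4.4863; 4.4863 7.6109]
tr(P') = 25.9219


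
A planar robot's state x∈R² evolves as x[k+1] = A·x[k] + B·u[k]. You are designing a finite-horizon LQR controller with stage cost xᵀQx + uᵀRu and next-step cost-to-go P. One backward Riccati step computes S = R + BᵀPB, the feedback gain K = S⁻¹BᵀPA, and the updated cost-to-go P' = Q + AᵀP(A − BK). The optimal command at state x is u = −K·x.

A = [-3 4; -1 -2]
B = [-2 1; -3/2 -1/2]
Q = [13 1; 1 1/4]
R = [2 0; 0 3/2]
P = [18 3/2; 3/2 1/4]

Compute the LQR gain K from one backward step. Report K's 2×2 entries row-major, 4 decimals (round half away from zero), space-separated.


BᵀP = [-38.2500 -3.3750; 17.2500 1.3750]
S = R + BᵀPB = [2 0; 0 3/2] + [81.5625 -36.5625; -36.5625 16.5625] = [83.5625 -36.5625; -36.5625 18.0625]
BᵀPA = [118.1250 -146.2500; -53.1250 66.2500]
K = S⁻¹·BᵀPA = [1.1085 -1.2715; -0.6973 1.0940]
A−BK = [-0.0857 0.3630; 0.3141 -3.3603]
AᵀP(A−BK) = [3.2630 -4.1840; -4.1840 6.5640]
P' = Q + AᵀP(A−BK) = [16.2630 -3.1840; -3.1840 6.8140]
tr(P') = 23.0770

1.1085 -1.2715 -0.6973 1.0940


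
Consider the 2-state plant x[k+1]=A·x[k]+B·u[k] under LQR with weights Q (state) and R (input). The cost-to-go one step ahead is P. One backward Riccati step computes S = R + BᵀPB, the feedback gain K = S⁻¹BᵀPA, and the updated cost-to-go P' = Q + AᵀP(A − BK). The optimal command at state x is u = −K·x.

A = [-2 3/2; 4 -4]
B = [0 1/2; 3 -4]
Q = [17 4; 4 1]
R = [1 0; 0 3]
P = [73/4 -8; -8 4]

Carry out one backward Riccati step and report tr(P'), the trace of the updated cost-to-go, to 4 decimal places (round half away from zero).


32.6020

BᵀP = [-24.0000 12.0000; 41.1250 -20.0000]
S = R + BᵀPB = [1 0; 0 3] + [36.0000 -60.0000; -60.0000 100.5625] = [37.0000 -60.0000; -60.0000 103.5625]
BᵀPA = [96.0000 -84.0000; -162.2500 141.6875]
K = S⁻¹·BᵀPA = [0.8930 -0.8541; -1.0493 0.8733]
A−BK = [-1.4753 1.0634; -2.8762 2.0555]
AᵀP(A−BK) = [9.0202 -7.0628; -7.0628 5.5818]
P' = Q + AᵀP(A−BK) = [26.0202 -3.0628; -3.0628 6.5818]
tr(P') = 32.6020


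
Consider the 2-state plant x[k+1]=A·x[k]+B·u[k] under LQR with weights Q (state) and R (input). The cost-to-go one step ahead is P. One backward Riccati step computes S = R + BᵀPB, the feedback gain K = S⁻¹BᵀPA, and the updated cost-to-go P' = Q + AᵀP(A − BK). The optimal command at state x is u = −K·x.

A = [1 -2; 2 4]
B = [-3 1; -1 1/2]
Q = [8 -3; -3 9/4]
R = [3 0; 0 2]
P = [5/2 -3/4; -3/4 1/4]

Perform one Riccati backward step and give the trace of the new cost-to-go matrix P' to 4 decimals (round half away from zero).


14.2484

BᵀP = [-6.7500 2.0000; 2.1250 -0.6250]
S = R + BᵀPB = [3 0; 0 2] + [18.2500 -5.7500; -5.7500 1.8125] = [21.2500 -5.7500; -5.7500 3.8125]
BᵀPA = [-2.7500 21.5000; 0.8750 -6.7500]
K = S⁻¹·BᵀPA = [-0.1137 0.9000; 0.0580 -0.4132]
A−BK = [0.6008 1.1131; 1.8573 5.1065]
AᵀP(A−BK) = [0.1365 -0.1636; -0.1636 3.8618]
P' = Q + AᵀP(A−BK) = [8.1365 -3.1636; -3.1636 6.1118]
tr(P') = 14.2484


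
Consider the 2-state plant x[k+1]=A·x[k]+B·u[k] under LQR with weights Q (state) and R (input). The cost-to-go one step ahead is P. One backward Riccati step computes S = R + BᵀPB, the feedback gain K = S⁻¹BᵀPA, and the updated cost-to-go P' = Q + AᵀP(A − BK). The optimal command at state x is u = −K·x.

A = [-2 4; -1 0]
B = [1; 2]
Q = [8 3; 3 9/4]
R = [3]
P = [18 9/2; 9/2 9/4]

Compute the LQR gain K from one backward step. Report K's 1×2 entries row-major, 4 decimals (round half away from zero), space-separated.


-1.3125 2.2500

BᵀP = [27.0000 9.0000]
S = R + BᵀPB = [3] + [45.0000] = [48.0000]
BᵀPA = [-63.0000 108.0000]
K = S⁻¹·BᵀPA = [-1.3125 2.2500]
A−BK = [-0.6875 1.7500; 1.6250 -4.5000]
AᵀP(A−BK) = [9.5625 -20.2500; -20.2500 45.0000]
P' = Q + AᵀP(A−BK) = [17.5625 -17.2500; -17.2500 47.2500]
tr(P') = 64.8125


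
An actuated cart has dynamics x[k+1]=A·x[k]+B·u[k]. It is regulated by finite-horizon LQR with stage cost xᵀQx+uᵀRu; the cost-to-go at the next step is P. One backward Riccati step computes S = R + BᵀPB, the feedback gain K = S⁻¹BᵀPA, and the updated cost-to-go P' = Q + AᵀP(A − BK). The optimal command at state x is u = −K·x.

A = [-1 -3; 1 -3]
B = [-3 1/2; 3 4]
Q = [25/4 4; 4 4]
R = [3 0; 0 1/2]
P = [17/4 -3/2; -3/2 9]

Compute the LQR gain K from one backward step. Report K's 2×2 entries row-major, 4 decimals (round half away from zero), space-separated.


0.3135 0.7205 0.0166 -1.2804

BᵀP = [-17.2500 31.5000; -3.8750 35.2500]
S = R + BᵀPB = [3 0; 0 1/2] + [146.2500 117.3750; 117.3750 139.0625] = [149.2500 117.3750; 117.3750 139.5625]
BᵀPA = [48.7500 -42.7500; 39.1250 -94.1250]
K = S⁻¹·BᵀPA = [0.3135 0.7205; 0.0166 -1.2804]
A−BK = [-0.0677 -0.1983; -0.0072 -0.0400]
AᵀP(A−BK) = [0.3135 0.7205; 0.7205 2.5348]
P' = Q + AᵀP(A−BK) = [6.5635 4.7205; 4.7205 6.5348]
tr(P') = 13.0983


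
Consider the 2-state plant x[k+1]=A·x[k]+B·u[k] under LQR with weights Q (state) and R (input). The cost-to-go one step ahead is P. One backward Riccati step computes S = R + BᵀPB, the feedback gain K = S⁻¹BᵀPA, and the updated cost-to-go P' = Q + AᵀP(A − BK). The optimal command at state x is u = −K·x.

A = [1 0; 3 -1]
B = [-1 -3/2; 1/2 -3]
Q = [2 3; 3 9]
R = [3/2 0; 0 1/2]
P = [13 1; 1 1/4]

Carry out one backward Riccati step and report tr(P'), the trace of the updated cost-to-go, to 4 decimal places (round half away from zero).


11.4660

BᵀP = [-12.5000 -0.8750; -22.5000 -2.2500]
S = R + BᵀPB = [3/2 0; 0 1/2] + [12.0625 21.3750; 21.3750 40.5000] = [13.5625 21.3750; 21.3750 41.0000]
BᵀPA = [-15.1250 0.8750; -29.2500 2.2500]
K = S⁻¹·BᵀPA = [0.0514 -0.1232; -0.7402 0.1191]
A−BK = [-0.0589 0.0555; 0.7537 -0.5811]
AᵀP(A−BK) = [0.3762 -0.1295; -0.1295 0.0898]
P' = Q + AᵀP(A−BK) = [2.3762 2.8705; 2.8705 9.0898]
tr(P') = 11.4660


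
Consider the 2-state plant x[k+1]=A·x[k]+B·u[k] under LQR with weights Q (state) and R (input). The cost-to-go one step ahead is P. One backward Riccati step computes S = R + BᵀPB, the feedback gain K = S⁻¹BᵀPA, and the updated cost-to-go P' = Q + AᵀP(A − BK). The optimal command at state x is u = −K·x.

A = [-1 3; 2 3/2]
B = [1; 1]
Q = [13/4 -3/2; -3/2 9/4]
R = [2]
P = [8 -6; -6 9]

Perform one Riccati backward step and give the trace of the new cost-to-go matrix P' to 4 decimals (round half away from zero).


93.7143

BᵀP = [2.0000 3.0000]
S = R + BᵀPB = [2] + [5.0000] = [7.0000]
BᵀPA = [4.0000 10.5000]
K = S⁻¹·BᵀPA = [0.5714 1.5000]
A−BK = [-1.5714 1.5000; 1.4286 0.0000]
AᵀP(A−BK) = [65.7143 -30.0000; -30.0000 22.5000]
P' = Q + AᵀP(A−BK) = [68.9643 -31.5000; -31.5000 24.7500]
tr(P') = 93.7143


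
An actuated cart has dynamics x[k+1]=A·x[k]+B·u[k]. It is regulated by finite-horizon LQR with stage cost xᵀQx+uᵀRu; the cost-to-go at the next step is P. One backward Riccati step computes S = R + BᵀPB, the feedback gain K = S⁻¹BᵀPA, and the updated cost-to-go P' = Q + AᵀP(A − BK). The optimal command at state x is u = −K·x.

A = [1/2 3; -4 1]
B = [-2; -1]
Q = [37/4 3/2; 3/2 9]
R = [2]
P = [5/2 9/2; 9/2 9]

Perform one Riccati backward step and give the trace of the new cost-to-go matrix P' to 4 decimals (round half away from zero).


BᵀP = [-9.5000 -18.0000]
S = R + BᵀPB = [2] + [37.0000] = [39.0000]
BᵀPA = [67.2500 -46.5000]
K = S⁻¹·BᵀPA = [1.7244 -1.1923]
A−BK = [3.9487 0.6154; -2.2756 -0.1923]
AᵀP(A−BK) = [10.6619 -3.8173; -3.8173 3.0577]
P' = Q + AᵀP(A−BK) = [19.9119 -2.3173; -2.3173 12.0577]
tr(P') = 31.9696

31.9696


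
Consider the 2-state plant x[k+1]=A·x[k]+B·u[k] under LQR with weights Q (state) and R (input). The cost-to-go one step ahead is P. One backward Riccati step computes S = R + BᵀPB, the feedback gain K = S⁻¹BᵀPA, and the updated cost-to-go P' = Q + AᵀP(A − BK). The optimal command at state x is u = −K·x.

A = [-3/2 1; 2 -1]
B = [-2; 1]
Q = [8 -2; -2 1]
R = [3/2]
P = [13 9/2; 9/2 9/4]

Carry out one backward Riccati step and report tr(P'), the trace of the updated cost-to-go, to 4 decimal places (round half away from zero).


BᵀP = [-21.5000 -6.7500]
S = R + BᵀPB = [3/2] + [36.2500] = [37.7500]
BᵀPA = [18.7500 -14.7500]
K = S⁻¹·BᵀPA = [0.4967 -0.3907]
A−BK = [-0.5066 0.2185; 1.5033 -0.6093]
AᵀP(A−BK) = [1.9371 -0.9238; -0.9238 0.4868]
P' = Q + AᵀP(A−BK) = [9.9371 -2.9238; -2.9238 1.4868]
tr(P') = 11.4238

11.4238


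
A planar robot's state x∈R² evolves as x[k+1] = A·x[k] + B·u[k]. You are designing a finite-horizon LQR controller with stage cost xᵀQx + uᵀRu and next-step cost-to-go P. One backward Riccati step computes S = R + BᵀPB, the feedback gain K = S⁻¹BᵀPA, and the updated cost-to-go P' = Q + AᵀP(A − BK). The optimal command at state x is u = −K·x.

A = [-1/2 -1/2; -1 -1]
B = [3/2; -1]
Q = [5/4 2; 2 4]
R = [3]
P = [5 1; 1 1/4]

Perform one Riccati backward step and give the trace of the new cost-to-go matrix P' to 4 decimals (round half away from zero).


BᵀP = [6.5000 1.2500]
S = R + BᵀPB = [3] + [8.5000] = [11.5000]
BᵀPA = [-4.5000 -4.5000]
K = S⁻¹·BᵀPA = [-0.3913 -0.3913]
A−BK = [0.0870 0.0870; -1.3913 -1.3913]
AᵀP(A−BK) = [0.7391 0.7391; 0.7391 0.7391]
P' = Q + AᵀP(A−BK) = [1.9891 2.7391; 2.7391 4.7391]
tr(P') = 6.7283

6.7283


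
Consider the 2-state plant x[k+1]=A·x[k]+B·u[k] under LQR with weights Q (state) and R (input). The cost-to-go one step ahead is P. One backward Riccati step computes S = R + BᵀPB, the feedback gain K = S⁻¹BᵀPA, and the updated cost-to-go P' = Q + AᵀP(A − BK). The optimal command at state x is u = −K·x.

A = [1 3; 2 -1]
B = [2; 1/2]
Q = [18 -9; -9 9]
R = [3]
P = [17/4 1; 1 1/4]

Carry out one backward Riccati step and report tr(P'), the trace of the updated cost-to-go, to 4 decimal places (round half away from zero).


BᵀP = [9.0000 2.1250]
S = R + BᵀPB = [3] + [19.0625] = [22.0625]
BᵀPA = [13.2500 24.8750]
K = S⁻¹·BᵀPA = [0.6006 1.1275]
A−BK = [-0.2011 0.7450; 1.6997 -1.5637]
AᵀP(A−BK) = [1.2925 2.3109; 2.3109 4.4540]
P' = Q + AᵀP(A−BK) = [19.2925 -6.6891; -6.6891 13.4540]
tr(P') = 32.7465

32.7465


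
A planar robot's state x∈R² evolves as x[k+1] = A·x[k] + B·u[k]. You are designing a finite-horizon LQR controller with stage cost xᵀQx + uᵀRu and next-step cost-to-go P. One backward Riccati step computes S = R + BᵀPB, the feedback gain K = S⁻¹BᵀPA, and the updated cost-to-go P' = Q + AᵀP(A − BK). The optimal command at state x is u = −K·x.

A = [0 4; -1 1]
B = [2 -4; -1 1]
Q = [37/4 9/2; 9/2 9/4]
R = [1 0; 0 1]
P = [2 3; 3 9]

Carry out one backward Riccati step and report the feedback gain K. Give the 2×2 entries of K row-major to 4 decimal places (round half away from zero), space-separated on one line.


1.2712 -2.4237 0.6610 -2.2203

BᵀP = [1.0000 -3.0000; -5.0000 -3.0000]
S = R + BᵀPB = [1 0; 0 1] + [5.0000 -7.0000; -7.0000 17.0000] = [6.0000 -7.0000; -7.0000 18.0000]
BᵀPA = [3.0000 1.0000; 3.0000 -23.0000]
K = S⁻¹·BᵀPA = [1.2712 -2.4237; 0.6610 -2.2203]
A−BK = [0.1017 -0.0339; -0.3898 0.7966]
AᵀP(A−BK) = [3.2034 -7.0678; -7.0678 16.3559]
P' = Q + AᵀP(A−BK) = [12.4534 -2.5678; -2.5678 18.6059]
tr(P') = 31.0593


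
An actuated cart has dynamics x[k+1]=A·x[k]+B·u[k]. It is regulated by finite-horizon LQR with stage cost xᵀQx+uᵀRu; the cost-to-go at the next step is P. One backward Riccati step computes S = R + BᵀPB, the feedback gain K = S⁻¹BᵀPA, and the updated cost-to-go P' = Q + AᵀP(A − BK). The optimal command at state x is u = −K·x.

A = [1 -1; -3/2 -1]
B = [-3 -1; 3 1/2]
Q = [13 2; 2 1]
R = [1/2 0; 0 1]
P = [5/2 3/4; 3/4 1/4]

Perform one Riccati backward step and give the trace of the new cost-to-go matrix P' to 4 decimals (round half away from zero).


14.3926

BᵀP = [-5.2500 -1.5000; -2.1250 -0.6250]
S = R + BᵀPB = [1/2 0; 0 1] + [11.2500 4.5000; 4.5000 1.8125] = [11.7500 4.5000; 4.5000 2.8125]
BᵀPA = [-3.0000 6.7500; -1.1875 2.7500]
K = S⁻¹·BᵀPA = [-0.2418 0.5165; -0.0354 0.1514]
A−BK = [0.2393 0.7009; -0.7570 -2.6252]
AᵀP(A−BK) = [0.0452 -0.0208; -0.0208 0.3474]
P' = Q + AᵀP(A−BK) = [13.0452 1.9792; 1.9792 1.3474]
tr(P') = 14.3926


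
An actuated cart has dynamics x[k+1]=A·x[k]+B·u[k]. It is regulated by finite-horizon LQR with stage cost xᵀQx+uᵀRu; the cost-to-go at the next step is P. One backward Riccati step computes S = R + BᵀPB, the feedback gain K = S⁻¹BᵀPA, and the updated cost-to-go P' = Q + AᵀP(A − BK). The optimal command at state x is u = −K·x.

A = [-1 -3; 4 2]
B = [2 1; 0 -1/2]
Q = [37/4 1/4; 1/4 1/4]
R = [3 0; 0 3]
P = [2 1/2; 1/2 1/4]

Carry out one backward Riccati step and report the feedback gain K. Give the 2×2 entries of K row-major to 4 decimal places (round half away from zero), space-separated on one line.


BᵀP = [4.0000 1.0000; 1.7500 0.3750]
S = R + BᵀPB = [3 0; 0 3] + [8.0000 3.5000; 3.5000 1.5625] = [11.0000 3.5000; 3.5000 4.5625]
BᵀPA = [0.0000 -10.0000; -0.2500 -4.5000]
K = S⁻¹·BᵀPA = [0.0231 -0.7875; -0.0725 -0.3822]
A−BK = [-0.9736 -1.0428; 3.9638 1.8089]
AᵀP(A−BK) = [1.9819 0.9044; 0.9044 3.4053]
P' = Q + AᵀP(A−BK) = [11.2319 1.1544; 1.1544 3.6553]
tr(P') = 14.8871

0.0231 -0.7875 -0.0725 -0.3822


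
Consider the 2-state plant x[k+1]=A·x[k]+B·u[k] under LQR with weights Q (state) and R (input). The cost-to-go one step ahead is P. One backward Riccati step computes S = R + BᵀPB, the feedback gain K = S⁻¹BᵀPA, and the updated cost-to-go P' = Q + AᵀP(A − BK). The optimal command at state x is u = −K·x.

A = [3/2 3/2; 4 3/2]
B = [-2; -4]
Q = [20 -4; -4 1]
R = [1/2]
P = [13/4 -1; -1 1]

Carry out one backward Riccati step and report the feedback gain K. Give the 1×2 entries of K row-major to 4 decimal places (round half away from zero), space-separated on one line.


BᵀP = [-2.5000 -2.0000]
S = R + BᵀPB = [1/2] + [13.0000] = [13.5000]
BᵀPA = [-11.7500 -6.7500]
K = S⁻¹·BᵀPA = [-0.8704 -0.5000]
A−BK = [-0.2407 0.5000; 0.5185 -0.5000]
AᵀP(A−BK) = [1.0856 -0.8125; -0.8125 1.6875]
P' = Q + AᵀP(A−BK) = [21.0856 -4.8125; -4.8125 2.6875]
tr(P') = 23.7731

-0.8704 -0.5000


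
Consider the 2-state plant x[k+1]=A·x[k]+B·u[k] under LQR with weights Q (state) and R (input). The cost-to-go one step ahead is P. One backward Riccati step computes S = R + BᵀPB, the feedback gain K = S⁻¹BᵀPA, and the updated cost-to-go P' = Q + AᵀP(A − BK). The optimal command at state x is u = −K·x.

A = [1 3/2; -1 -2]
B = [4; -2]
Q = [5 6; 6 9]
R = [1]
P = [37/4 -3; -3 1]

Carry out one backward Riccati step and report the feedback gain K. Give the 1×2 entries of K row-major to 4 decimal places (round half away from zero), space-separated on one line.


0.2836 0.4602

BᵀP = [43.0000 -14.0000]
S = R + BᵀPB = [1] + [200.0000] = [201.0000]
BᵀPA = [57.0000 92.5000]
K = S⁻¹·BᵀPA = [0.2836 0.4602]
A−BK = [-0.1343 -0.3408; -0.4328 -1.0796]
AᵀP(A−BK) = [0.0858 0.1437; 0.1437 0.2441]
P' = Q + AᵀP(A−BK) = [5.0858 6.1437; 6.1437 9.2441]
tr(P') = 14.3299


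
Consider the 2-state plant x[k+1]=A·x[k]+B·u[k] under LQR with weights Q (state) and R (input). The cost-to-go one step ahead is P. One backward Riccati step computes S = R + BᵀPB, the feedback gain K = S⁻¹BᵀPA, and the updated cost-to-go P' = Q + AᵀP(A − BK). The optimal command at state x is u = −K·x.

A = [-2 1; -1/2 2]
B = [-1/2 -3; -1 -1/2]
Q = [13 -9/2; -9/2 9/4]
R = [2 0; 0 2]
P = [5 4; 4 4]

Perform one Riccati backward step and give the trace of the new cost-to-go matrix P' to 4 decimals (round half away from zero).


18.4056

BᵀP = [-6.5000 -6.0000; -17.0000 -14.0000]
S = R + BᵀPB = [2 0; 0 2] + [9.2500 22.5000; 22.5000 58.0000] = [11.2500 22.5000; 22.5000 60.0000]
BᵀPA = [16.0000 -18.5000; 41.0000 -45.0000]
K = S⁻¹·BᵀPA = [0.2222 -0.5778; 0.6000 -0.5333]
A−BK = [-0.0889 -0.8889; 0.0222 1.1556]
AᵀP(A−BK) = [0.8444 -0.8889; -0.8889 2.3111]
P' = Q + AᵀP(A−BK) = [13.8444 -5.3889; -5.3889 4.5611]
tr(P') = 18.4056


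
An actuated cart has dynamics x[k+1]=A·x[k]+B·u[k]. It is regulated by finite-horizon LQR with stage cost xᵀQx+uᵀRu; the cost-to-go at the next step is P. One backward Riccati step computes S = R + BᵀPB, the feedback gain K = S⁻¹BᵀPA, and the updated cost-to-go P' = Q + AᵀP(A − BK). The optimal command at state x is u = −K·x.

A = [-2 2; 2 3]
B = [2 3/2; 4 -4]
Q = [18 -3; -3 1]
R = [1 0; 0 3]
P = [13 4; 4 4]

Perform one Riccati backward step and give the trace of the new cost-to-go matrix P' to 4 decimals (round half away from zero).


BᵀP = [42.0000 24.0000; 3.5000 -10.0000]
S = R + BᵀPB = [1 0; 0 3] + [180.0000 -33.0000; -33.0000 45.2500] = [181.0000 -33.0000; -33.0000 48.2500]
BᵀPA = [-36.0000 156.0000; -27.0000 -23.0000]
K = S⁻¹·BᵀPA = [-0.3438 0.8854; -0.7947 0.1289]
A−BK = [-0.1204 0.0360; 0.1963 -0.0261]
AᵀP(A−BK) = [2.1663 -0.6475; -0.6475 0.8457]
P' = Q + AᵀP(A−BK) = [20.1663 -3.6475; -3.6475 1.8457]
tr(P') = 22.0121

22.0121


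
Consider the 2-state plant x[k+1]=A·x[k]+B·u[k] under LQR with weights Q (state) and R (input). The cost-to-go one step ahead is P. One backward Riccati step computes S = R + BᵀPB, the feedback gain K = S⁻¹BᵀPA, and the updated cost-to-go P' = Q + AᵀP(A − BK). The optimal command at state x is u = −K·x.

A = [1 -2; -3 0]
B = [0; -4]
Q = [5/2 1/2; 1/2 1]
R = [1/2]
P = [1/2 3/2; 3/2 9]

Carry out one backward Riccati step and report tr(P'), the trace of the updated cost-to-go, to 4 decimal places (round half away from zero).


5.0035

BᵀP = [-6.0000 -36.0000]
S = R + BᵀPB = [1/2] + [144.0000] = [144.5000]
BᵀPA = [102.0000 12.0000]
K = S⁻¹·BᵀPA = [0.7059 0.0830]
A−BK = [1.0000 -2.0000; -0.1765 0.3322]
AᵀP(A−BK) = [0.5000 -0.4706; -0.4706 1.0035]
P' = Q + AᵀP(A−BK) = [3.0000 0.0294; 0.0294 2.0035]
tr(P') = 5.0035


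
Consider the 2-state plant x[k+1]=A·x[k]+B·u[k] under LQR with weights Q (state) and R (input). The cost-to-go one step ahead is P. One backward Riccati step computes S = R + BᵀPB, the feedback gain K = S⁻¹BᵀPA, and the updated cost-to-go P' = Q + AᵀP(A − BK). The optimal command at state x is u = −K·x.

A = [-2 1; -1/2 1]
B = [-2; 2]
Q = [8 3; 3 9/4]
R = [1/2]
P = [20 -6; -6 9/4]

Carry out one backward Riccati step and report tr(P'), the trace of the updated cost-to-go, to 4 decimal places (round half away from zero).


13.2202

BᵀP = [-52.0000 16.5000]
S = R + BᵀPB = [1/2] + [137.0000] = [137.5000]
BᵀPA = [95.7500 -35.5000]
K = S⁻¹·BᵀPA = [0.6964 -0.2582]
A−BK = [-0.6073 0.4836; -1.8927 1.5164]
AᵀP(A−BK) = [1.8857 -1.4041; -1.4041 1.0845]
P' = Q + AᵀP(A−BK) = [9.8857 1.5959; 1.5959 3.3345]
tr(P') = 13.2202


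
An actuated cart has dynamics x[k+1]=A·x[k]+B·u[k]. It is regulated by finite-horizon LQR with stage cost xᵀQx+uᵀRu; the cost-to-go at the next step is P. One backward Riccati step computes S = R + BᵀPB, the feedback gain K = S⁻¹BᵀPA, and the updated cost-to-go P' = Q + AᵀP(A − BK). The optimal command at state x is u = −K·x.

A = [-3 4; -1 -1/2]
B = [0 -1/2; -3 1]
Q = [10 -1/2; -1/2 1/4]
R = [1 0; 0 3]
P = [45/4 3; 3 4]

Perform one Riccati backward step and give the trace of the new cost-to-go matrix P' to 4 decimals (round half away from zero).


BᵀP = [-9.0000 -12.0000; -2.6250 2.5000]
S = R + BᵀPB = [1 0; 0 3] + [36.0000 -7.5000; -7.5000 3.8125] = [37.0000 -7.5000; -7.5000 6.8125]
BᵀPA = [39.0000 -30.0000; 5.3750 -11.7500]
K = S⁻¹·BᵀPA = [1.5627 -1.4938; 2.5094 -3.3693]
A−BK = [-1.7453 2.3154; 1.1787 -1.6120]
AᵀP(A−BK) = [48.8158 -64.1328; -64.1328 84.5975]
P' = Q + AᵀP(A−BK) = [58.8158 -64.6328; -64.6328 84.8475]
tr(P') = 143.6633

143.6633


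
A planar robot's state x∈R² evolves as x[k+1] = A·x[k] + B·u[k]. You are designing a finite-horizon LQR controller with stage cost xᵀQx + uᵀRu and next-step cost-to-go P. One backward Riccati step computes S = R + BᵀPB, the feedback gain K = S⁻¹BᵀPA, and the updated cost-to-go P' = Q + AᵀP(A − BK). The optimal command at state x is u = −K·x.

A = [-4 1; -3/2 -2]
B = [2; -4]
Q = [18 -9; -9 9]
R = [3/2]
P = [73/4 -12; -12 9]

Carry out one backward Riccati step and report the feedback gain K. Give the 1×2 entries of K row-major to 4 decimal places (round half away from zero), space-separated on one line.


BᵀP = [84.5000 -60.0000]
S = R + BᵀPB = [3/2] + [409.0000] = [410.5000]
BᵀPA = [-248.0000 204.5000]
K = S⁻¹·BᵀPA = [-0.6041 0.4982]
A−BK = [-2.7917 0.0037; -3.9166 -0.0073]
AᵀP(A−BK) = [18.4230 -0.4531; -0.4531 0.3736]
P' = Q + AᵀP(A−BK) = [36.4230 -9.4531; -9.4531 9.3736]
tr(P') = 45.7966

-0.6041 0.4982


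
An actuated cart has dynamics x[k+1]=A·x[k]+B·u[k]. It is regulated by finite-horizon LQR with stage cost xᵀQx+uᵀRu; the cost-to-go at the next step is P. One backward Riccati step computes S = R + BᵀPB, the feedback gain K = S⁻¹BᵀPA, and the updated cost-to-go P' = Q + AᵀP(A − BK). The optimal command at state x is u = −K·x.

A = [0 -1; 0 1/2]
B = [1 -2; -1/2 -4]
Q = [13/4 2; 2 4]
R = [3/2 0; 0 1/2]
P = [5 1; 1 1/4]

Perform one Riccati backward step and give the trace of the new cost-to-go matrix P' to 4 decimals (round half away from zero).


BᵀP = [4.5000 0.8750; -14.0000 -3.0000]
S = R + BᵀPB = [3/2 0; 0 1/2] + [4.0625 -12.5000; -12.5000 40.0000] = [5.5625 -12.5000; -12.5000 40.5000]
BᵀPA = [0.0000 -4.0625; 0.0000 12.5000]
K = S⁻¹·BᵀPA = [0.0000 -0.1200; 0.0000 0.2716]
A−BK = [0.0000 -0.3368; 0.0000 1.5265]
AᵀP(A−BK) = [0.0000 0.0000; 0.0000 0.1799]
P' = Q + AᵀP(A−BK) = [3.2500 2.0000; 2.0000 4.1799]
tr(P') = 7.4299

7.4299


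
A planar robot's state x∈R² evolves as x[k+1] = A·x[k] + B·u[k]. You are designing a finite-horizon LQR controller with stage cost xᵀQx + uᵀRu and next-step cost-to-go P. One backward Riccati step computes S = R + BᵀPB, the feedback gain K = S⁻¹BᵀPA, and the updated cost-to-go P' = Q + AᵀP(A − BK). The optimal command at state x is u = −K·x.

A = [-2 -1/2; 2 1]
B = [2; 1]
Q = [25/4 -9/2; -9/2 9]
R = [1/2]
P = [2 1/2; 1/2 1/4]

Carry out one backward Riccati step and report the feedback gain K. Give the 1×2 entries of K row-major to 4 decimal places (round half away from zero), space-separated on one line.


BᵀP = [4.5000 1.2500]
S = R + BᵀPB = [1/2] + [10.2500] = [10.7500]
BᵀPA = [-6.5000 -1.0000]
K = S⁻¹·BᵀPA = [-0.6047 -0.0930]
A−BK = [-0.7907 -0.3140; 2.6047 1.0930]
AᵀP(A−BK) = [1.0698 0.3953; 0.3953 0.1570]
P' = Q + AᵀP(A−BK) = [7.3198 -4.1047; -4.1047 9.1570]
tr(P') = 16.4767

-0.6047 -0.0930


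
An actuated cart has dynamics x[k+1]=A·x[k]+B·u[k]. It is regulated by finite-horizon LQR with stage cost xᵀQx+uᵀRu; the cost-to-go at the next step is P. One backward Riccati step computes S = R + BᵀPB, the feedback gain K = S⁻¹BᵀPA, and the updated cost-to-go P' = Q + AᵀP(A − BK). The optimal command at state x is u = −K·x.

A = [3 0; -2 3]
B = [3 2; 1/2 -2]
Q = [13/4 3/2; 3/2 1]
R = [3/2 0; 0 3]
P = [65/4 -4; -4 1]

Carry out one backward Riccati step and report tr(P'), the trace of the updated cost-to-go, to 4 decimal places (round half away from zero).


BᵀP = [46.7500 -11.5000; 40.5000 -10.0000]
S = R + BᵀPB = [3/2 0; 0 3] + [134.5000 116.5000; 116.5000 101.0000] = [136.0000 116.5000; 116.5000 104.0000]
BᵀPA = [163.2500 -34.5000; 141.5000 -30.0000]
K = S⁻¹·BᵀPA = [0.8627 -0.1627; 0.3942 -0.1063]
A−BK = [-0.3765 0.7005; -1.6430 2.8688]
AᵀP(A−BK) = [1.6368 -0.4112; -0.4112 0.2007]
P' = Q + AᵀP(A−BK) = [4.8868 1.0888; 1.0888 1.2007]
tr(P') = 6.0875

6.0875


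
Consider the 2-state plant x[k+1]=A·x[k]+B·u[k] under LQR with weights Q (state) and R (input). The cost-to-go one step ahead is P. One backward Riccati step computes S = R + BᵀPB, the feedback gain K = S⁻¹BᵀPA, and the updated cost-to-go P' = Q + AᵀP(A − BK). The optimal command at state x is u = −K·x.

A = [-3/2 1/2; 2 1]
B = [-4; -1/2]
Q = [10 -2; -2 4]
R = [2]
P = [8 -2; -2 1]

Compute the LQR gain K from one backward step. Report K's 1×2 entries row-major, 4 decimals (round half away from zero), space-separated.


BᵀP = [-31.0000 7.5000]
S = R + BᵀPB = [2] + [120.2500] = [122.2500]
BᵀPA = [61.5000 -8.0000]
K = S⁻¹·BᵀPA = [0.5031 -0.0654]
A−BK = [0.5123 0.2382; 2.2515 0.9673]
AᵀP(A−BK) = [3.0613 1.0245; 1.0245 0.4765]
P' = Q + AᵀP(A−BK) = [13.0613 -0.9755; -0.9755 4.4765]
tr(P') = 17.5378

0.5031 -0.0654


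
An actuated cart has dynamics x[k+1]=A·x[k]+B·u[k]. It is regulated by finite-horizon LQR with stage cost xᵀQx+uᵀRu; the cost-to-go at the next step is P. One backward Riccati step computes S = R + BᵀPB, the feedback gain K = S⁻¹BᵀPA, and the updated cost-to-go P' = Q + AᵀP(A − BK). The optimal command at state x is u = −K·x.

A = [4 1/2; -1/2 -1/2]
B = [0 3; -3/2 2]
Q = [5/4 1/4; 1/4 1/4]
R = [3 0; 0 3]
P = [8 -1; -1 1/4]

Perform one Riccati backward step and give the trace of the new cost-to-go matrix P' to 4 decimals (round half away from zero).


9.0294

BᵀP = [1.5000 -0.3750; 22.0000 -2.5000]
S = R + BᵀPB = [3 0; 0 3] + [0.5625 3.7500; 3.7500 61.0000] = [3.5625 3.7500; 3.7500 64.0000]
BᵀPA = [6.1875 0.9375; 89.2500 12.2500]
K = S⁻¹·BᵀPA = [0.2866 0.0657; 1.3777 0.1876]
A−BK = [-0.1332 -0.0627; -2.8256 -0.7765]
AᵀP(A−BK) = [7.3260 1.1665; 1.1665 0.2033]
P' = Q + AᵀP(A−BK) = [8.5760 1.4165; 1.4165 0.4533]
tr(P') = 9.0294


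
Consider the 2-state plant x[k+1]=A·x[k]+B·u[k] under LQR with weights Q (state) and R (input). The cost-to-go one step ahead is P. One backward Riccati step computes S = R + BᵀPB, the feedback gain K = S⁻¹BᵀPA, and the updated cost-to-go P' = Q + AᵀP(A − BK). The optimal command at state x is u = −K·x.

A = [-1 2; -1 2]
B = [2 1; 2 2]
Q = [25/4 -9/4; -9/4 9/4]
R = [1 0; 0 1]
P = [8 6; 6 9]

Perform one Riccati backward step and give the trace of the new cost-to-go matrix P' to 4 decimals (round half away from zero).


9.4878

BᵀP = [28.0000 30.0000; 20.0000 24.0000]
S = R + BᵀPB = [1 0; 0 1] + [116.0000 88.0000; 88.0000 68.0000] = [117.0000 88.0000; 88.0000 69.0000]
BᵀPA = [-58.0000 116.0000; -44.0000 88.0000]
K = S⁻¹·BᵀPA = [-0.3951 0.7903; -0.1337 0.2675]
A−BK = [-0.0760 0.1520; 0.0578 -0.1155]
AᵀP(A−BK) = [0.1976 -0.3951; -0.3951 0.7903]
P' = Q + AᵀP(A−BK) = [6.4476 -2.6451; -2.6451 3.0403]
tr(P') = 9.4878


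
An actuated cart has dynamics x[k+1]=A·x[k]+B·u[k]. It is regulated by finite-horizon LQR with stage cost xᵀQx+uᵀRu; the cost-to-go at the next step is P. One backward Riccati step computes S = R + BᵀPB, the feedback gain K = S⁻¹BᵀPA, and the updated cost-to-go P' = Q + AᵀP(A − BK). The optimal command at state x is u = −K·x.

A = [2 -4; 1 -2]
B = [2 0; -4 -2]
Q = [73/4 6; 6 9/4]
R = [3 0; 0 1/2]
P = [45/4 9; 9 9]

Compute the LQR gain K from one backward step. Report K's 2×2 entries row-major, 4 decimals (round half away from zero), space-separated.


BᵀP = [-13.5000 -18.0000; -18.0000 -18.0000]
S = R + BᵀPB = [3 0; 0 1/2] + [45.0000 36.0000; 36.0000 36.0000] = [48.0000 36.0000; 36.0000 36.5000]
BᵀPA = [-45.0000 90.0000; -54.0000 108.0000]
K = S⁻¹·BᵀPA = [0.6612 -1.3224; -2.1316 4.2632]
A−BK = [0.6776 -1.3553; -0.6184 1.2368]
AᵀP(A−BK) = [4.6480 -9.2961; -9.2961 18.5921]
P' = Q + AᵀP(A−BK) = [22.8980 -3.2961; -3.2961 20.8421]
tr(P') = 43.7401

0.6612 -1.3224 -2.1316 4.2632


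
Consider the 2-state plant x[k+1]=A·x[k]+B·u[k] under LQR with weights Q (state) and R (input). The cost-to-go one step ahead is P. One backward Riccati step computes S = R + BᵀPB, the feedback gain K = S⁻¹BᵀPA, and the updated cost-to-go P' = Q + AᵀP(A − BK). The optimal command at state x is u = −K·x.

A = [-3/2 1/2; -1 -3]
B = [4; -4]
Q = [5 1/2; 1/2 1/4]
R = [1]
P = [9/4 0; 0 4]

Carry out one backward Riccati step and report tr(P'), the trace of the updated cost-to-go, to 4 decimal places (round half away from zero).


23.5235

BᵀP = [9.0000 -16.0000]
S = R + BᵀPB = [1] + [100.0000] = [101.0000]
BᵀPA = [2.5000 52.5000]
K = S⁻¹·BᵀPA = [0.0248 0.5198]
A−BK = [-1.5990 -1.5792; -0.9010 -0.9208]
AᵀP(A−BK) = [9.0006 9.0130; 9.0130 9.2729]
P' = Q + AᵀP(A−BK) = [14.0006 9.5130; 9.5130 9.5229]
tr(P') = 23.5235


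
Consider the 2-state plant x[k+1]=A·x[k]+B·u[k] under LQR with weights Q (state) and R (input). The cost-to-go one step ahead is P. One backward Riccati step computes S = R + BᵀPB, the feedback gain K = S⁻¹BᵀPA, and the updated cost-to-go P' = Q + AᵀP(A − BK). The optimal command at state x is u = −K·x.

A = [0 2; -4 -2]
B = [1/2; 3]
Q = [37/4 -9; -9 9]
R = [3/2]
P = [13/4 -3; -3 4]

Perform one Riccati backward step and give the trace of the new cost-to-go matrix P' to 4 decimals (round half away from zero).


31.4696

BᵀP = [-7.3750 10.5000]
S = R + BᵀPB = [3/2] + [27.8125] = [29.3125]
BᵀPA = [-42.0000 -35.7500]
K = S⁻¹·BᵀPA = [-1.4328 -1.2196]
A−BK = [0.7164 2.6098; 0.2985 1.6588]
AᵀP(A−BK) = [3.8209 4.7761; 4.7761 9.3987]
P' = Q + AᵀP(A−BK) = [13.0709 -4.2239; -4.2239 18.3987]
tr(P') = 31.4696
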